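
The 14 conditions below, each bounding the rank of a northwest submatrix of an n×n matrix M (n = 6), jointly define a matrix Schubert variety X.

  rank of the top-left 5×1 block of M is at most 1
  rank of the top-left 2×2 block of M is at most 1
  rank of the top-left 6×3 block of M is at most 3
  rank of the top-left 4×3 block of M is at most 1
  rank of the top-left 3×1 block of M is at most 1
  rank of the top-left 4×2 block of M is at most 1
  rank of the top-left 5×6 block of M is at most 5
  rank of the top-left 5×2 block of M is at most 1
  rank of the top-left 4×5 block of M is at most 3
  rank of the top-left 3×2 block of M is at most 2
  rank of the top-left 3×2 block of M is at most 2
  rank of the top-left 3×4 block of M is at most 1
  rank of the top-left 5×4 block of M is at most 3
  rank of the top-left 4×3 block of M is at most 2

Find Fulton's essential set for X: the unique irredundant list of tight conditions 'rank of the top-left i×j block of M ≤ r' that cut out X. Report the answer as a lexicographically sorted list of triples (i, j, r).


Rank table r_w(6×6) implied by the 14 constraints:

  R[1]: 1  1  1  1  1  1
  R[2]: 1  1  1  1  2  2
  R[3]: 1  1  1  1  2  3
  R[4]: 1  1  1  2  3  4
  R[5]: 1  1  2  3  4  5
  R[6]: 1  2  3  4  5  6

hence w(1..6) = (1, 5, 6, 4, 3, 2).

Fulton essential set (3 of the 9 Rothe cells):

[(3, 4, 1), (4, 3, 1), (5, 2, 1)]


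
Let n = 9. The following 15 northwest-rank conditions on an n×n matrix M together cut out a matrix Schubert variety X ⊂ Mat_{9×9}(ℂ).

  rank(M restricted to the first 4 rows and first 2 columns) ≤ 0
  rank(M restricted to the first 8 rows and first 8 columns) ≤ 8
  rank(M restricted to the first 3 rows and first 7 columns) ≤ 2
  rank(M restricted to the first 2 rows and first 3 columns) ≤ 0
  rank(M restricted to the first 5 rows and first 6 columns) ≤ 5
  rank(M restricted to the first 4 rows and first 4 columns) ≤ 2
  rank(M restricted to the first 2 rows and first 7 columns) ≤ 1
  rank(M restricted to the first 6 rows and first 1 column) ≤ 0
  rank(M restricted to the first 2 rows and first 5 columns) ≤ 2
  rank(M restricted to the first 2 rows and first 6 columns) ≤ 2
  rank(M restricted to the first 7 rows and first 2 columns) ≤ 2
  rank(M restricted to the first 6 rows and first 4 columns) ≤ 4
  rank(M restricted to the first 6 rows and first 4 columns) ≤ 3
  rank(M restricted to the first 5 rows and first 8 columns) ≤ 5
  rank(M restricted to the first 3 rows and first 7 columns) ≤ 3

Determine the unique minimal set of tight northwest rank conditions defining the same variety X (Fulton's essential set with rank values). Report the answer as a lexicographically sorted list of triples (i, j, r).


The tightest implied rank at each (i,j), from the 15 conditions:

  i=1: 0 0 0 1 1 1 1 1 1
  i=2: 0 0 0 1 1 1 1 2 2
  i=3: 0 0 1 2 2 2 2 3 3
  i=4: 0 0 1 2 3 3 3 4 4
  i=5: 0 1 2 3 4 4 4 5 5
  i=6: 0 1 2 3 4 5 5 6 6
  i=7: 1 2 3 4 5 6 6 7 7
  i=8: 1 2 3 4 5 6 7 8 8
  i=9: 1 2 3 4 5 6 7 8 9

the unique w with this rank table is (4, 8, 3, 5, 2, 6, 1, 7, 9).

ℓ(w)=15; the 4 essential cells (i,j,r):

[(2, 3, 0), (2, 7, 1), (4, 2, 0), (6, 1, 0)]


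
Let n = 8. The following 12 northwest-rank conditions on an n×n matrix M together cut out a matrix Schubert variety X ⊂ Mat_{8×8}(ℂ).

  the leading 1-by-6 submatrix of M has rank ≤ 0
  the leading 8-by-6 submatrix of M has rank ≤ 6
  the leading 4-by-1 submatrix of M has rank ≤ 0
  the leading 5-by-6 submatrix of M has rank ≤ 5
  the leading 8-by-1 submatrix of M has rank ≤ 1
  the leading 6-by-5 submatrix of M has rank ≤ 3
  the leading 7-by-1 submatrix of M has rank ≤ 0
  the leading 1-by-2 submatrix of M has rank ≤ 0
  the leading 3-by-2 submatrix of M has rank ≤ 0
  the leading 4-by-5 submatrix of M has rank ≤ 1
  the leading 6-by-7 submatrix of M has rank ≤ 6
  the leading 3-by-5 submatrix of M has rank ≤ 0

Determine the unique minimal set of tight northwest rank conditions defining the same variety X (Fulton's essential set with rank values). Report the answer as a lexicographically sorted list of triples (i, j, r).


Computing R[i][j] = min implied NW-rank bound (n=8, 12 conditions):

  R[1]: 0, 0, 0, 0, 0, 0, 1, 1
  R[2]: 0, 0, 0, 0, 0, 1, 2, 2
  R[3]: 0, 0, 0, 0, 0, 1, 2, 3
  R[4]: 0, 1, 1, 1, 1, 2, 3, 4
  R[5]: 0, 1, 2, 2, 2, 3, 4, 5
  R[6]: 0, 1, 2, 3, 3, 4, 5, 6
  R[7]: 0, 1, 2, 3, 4, 5, 6, 7
  R[8]: 1, 2, 3, 4, 5, 6, 7, 8

second differences of R give the permutation w = (7, 6, 8, 2, 3, 4, 5, 1).

D(w) has 20 cells with 3 SE-corners; essential set:

[(1, 6, 0), (3, 5, 0), (7, 1, 0)]


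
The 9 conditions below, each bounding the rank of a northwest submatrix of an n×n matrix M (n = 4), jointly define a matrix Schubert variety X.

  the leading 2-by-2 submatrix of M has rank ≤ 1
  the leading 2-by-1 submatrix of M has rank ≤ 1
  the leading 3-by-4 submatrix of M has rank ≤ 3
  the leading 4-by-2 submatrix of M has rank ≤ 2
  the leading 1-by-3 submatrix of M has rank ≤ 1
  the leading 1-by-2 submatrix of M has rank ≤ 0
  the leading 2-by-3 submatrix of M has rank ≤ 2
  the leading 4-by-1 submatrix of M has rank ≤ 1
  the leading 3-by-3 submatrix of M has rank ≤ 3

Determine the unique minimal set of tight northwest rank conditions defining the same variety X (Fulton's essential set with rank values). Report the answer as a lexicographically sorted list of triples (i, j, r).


Computing R[i][j] = min implied NW-rank bound (n=4, 9 conditions):

  row 1: 0 | 0 | 1 | 1
  row 2: 1 | 1 | 2 | 2
  row 3: 1 | 2 | 3 | 3
  row 4: 1 | 2 | 3 | 4

second differences of R give the permutation w = (3, 1, 2, 4).

Fulton essential set (1 of the 2 Rothe cells):

[(1, 2, 0)]


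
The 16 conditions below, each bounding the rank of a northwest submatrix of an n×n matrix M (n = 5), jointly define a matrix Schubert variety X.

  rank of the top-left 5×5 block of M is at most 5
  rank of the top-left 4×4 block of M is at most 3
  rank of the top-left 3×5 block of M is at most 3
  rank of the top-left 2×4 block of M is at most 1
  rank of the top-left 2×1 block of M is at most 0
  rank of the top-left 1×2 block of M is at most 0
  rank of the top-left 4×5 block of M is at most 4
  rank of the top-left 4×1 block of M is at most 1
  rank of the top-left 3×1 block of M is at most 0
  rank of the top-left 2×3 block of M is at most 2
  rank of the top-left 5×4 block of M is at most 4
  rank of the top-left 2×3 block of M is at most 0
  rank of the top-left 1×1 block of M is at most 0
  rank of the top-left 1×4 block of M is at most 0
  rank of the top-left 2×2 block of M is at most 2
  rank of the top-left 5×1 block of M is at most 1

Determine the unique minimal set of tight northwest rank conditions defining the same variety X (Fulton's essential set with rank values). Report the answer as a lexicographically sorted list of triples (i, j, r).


Computing R[i][j] = min implied NW-rank bound (n=5, 16 conditions):

  0  0  0  0  1
  0  0  0  1  2
  0  1  1  2  3
  1  2  2  3  4
  1  2  3  4  5

second differences of R give the permutation w = (5, 4, 2, 1, 3).

Fulton essential set (3 of the 8 Rothe cells):

[(1, 4, 0), (2, 3, 0), (3, 1, 0)]


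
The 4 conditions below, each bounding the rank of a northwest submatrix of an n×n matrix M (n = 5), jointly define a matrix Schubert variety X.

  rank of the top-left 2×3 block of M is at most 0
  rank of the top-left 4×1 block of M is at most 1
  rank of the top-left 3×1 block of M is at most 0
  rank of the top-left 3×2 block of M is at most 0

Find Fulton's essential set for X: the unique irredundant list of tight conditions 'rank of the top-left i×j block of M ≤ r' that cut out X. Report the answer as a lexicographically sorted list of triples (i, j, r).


Computing R[i][j] = min implied NW-rank bound (n=5, 4 conditions):

  row 1: 0  0  0  1  1
  row 2: 0  0  0  1  2
  row 3: 0  0  1  2  3
  row 4: 1  1  2  3  4
  row 5: 1  2  3  4  5

the unique w with this rank table is (4, 5, 3, 1, 2).

D(w) has 8 cells with 2 SE-corners; essential set:

[(2, 3, 0), (3, 2, 0)]


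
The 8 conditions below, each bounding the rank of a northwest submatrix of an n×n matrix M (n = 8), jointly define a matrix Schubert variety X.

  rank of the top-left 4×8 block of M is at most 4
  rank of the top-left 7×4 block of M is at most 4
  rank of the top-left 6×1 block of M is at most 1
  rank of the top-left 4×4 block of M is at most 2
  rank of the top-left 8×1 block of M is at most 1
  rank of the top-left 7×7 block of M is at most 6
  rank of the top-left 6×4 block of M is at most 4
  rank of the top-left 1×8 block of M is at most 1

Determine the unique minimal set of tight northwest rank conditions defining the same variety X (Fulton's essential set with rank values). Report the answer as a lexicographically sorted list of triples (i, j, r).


The tightest implied rank at each (i,j), from the 8 conditions:

  1  1  1  1  1  1  1  1
  1  2  2  2  2  2  2  2
  1  2  2  2  3  3  3  3
  1  2  2  2  3  4  4  4
  1  2  3  3  4  5  5  5
  1  2  3  4  5  6  6  6
  1  2  3  4  5  6  6  7
  1  2  3  4  5  6  7  8

hence w(1..8) = (1, 2, 5, 6, 3, 4, 8, 7).

|D(w)|=5, |Ess(w)|=2:

[(4, 4, 2), (7, 7, 6)]


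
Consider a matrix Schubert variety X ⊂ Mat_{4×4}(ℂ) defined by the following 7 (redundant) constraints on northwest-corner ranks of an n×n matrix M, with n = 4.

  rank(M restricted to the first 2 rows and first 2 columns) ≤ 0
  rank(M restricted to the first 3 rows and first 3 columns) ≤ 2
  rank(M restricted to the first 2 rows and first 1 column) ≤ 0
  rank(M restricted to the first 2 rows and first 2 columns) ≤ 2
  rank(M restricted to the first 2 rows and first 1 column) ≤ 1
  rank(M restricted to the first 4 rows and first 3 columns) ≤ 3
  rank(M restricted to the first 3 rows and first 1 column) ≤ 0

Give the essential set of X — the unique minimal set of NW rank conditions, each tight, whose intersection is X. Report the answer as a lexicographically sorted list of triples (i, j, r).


The tightest implied rank at each (i,j), from the 7 conditions:

  i=1: 0  0  1  1
  i=2: 0  0  1  2
  i=3: 0  1  2  3
  i=4: 1  2  3  4

so w = (3, 4, 2, 1).

Rothe diagram D(w) (5 cells), 2 SE-corners (essential conditions):

[(2, 2, 0), (3, 1, 0)]


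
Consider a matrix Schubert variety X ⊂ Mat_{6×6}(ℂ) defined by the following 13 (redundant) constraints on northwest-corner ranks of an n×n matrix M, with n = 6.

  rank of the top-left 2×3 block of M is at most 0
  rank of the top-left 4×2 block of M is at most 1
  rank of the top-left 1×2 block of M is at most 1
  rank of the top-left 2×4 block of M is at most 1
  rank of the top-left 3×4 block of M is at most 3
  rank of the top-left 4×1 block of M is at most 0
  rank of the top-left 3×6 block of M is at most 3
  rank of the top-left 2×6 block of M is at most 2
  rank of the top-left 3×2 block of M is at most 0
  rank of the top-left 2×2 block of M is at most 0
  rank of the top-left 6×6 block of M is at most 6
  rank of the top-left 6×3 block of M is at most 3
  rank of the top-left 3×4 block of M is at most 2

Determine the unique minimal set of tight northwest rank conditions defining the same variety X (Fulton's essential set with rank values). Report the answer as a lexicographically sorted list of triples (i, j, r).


The tightest implied rank at each (i,j), from the 13 conditions:

  row 1: 0, 0, 0, 1, 1, 1
  row 2: 0, 0, 0, 1, 2, 2
  row 3: 0, 0, 1, 2, 3, 3
  row 4: 0, 1, 2, 3, 4, 4
  row 5: 1, 2, 3, 4, 5, 5
  row 6: 1, 2, 3, 4, 5, 6

second differences of R give the permutation w = (4, 5, 3, 2, 1, 6).

|D(w)|=9, |Ess(w)|=3:

[(2, 3, 0), (3, 2, 0), (4, 1, 0)]


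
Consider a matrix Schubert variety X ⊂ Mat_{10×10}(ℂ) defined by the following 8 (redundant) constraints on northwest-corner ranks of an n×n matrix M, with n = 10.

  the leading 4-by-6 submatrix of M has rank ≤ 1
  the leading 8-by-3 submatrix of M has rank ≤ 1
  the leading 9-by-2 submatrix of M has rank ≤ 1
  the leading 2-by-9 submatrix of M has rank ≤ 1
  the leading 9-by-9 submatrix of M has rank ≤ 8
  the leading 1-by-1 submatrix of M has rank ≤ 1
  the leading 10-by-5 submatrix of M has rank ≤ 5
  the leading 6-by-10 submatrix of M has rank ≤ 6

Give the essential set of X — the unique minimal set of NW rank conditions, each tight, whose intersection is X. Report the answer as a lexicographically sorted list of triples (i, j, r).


Computing R[i][j] = min implied NW-rank bound (n=10, 8 conditions):

  1  1  1  1  1  1  1  1  1  1
  1  1  1  1  1  1  1  1  1  2
  1  1  1  1  1  1  2  2  2  3
  1  1  1  1  1  1  2  3  3  4
  1  1  1  2  2  2  3  4  4  5
  1  1  1  2  3  3  4  5  5  6
  1  1  1  2  3  4  5  6  6  7
  1  1  1  2  3  4  5  6  7  8
  1  1  2  3  4  5  6  7  8  9
  1  2  3  4  5  6  7  8  9  10

reading off 1-entries of Δ²R: w = (1, 10, 7, 8, 4, 5, 6, 9, 3, 2).

Fulton essential set (4 of the 27 Rothe cells):

[(2, 9, 1), (4, 6, 1), (8, 3, 1), (9, 2, 1)]


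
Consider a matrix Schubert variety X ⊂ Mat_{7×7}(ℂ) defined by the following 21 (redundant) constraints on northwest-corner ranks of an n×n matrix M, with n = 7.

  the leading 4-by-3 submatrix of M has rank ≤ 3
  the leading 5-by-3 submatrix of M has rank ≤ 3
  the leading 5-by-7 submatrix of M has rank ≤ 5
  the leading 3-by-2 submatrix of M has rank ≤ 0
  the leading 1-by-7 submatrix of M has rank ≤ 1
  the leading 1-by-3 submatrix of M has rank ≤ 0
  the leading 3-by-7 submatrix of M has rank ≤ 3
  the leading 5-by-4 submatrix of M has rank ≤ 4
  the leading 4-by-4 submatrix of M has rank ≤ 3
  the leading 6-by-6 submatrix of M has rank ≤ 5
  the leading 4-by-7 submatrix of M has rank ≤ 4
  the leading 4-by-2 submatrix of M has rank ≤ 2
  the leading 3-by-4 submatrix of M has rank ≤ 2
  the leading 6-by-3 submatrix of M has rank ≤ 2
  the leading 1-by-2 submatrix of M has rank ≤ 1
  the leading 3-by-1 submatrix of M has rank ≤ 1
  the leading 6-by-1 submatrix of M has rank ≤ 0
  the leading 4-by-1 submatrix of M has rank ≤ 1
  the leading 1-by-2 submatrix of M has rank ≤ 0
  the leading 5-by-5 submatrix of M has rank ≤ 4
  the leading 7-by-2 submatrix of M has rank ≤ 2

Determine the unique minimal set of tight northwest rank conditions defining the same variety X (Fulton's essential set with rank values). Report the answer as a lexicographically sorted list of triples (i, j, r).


Propagating the 21 rank bounds to every northwest block:

  row 1: 0  0  0  1  1  1  1
  row 2: 0  0  1  2  2  2  2
  row 3: 0  0  1  2  3  3  3
  row 4: 0  1  2  3  4  4  4
  row 5: 0  1  2  3  4  5  5
  row 6: 0  1  2  3  4  5  6
  row 7: 1  2  3  4  5  6  7

second differences of R give the permutation w = (4, 3, 5, 2, 6, 7, 1).

D(w) has 10 cells with 3 SE-corners; essential set:

[(1, 3, 0), (3, 2, 0), (6, 1, 0)]


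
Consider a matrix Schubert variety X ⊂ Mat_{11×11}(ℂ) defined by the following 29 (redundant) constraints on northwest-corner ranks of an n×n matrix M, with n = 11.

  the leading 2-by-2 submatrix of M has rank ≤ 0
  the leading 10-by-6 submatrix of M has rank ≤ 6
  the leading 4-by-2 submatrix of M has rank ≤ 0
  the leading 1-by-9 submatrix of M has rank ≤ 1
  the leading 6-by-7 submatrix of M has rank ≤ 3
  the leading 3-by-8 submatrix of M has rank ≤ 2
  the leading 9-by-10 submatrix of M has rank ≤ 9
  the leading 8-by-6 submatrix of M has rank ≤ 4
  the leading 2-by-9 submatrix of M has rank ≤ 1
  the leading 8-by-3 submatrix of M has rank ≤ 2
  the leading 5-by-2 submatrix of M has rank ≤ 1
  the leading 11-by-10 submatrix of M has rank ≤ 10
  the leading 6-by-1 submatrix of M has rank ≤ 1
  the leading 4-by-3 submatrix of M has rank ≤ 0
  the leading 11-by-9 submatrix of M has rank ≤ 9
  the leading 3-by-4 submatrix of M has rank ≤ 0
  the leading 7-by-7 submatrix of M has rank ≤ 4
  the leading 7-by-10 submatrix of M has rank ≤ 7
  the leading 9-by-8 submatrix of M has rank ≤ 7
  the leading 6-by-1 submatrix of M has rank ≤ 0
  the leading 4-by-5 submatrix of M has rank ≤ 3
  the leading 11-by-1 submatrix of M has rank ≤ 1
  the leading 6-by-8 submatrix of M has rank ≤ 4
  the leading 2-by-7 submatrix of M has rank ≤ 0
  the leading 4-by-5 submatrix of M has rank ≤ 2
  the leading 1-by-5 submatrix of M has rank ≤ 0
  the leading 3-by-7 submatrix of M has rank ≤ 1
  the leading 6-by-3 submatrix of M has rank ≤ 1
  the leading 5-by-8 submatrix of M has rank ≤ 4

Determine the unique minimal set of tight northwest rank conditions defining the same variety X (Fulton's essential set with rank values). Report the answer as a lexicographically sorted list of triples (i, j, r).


The tightest implied rank at each (i,j), from the 29 conditions:

  i=1: 0  0  0  0  0  0  0  1  1  1  1
  i=2: 0  0  0  0  0  0  0  1  1  2  2
  i=3: 0  0  0  0  1  1  1  2  2  3  3
  i=4: 0  0  0  1  2  2  2  3  3  4  4
  i=5: 0  1  1  2  3  3  3  4  4  5  5
  i=6: 0  1  1  2  3  3  3  4  5  6  6
  i=7: 1  2  2  3  4  4  4  5  6  7  7
  i=8: 1  2  2  3  4  4  5  6  7  8  8
  i=9: 1  2  3  4  5  5  6  7  8  9  9
  i=10: 1  2  3  4  5  6  7  8  9  10  10
  i=11: 1  2  3  4  5  6  7  8  9  10  11

reading off 1-entries of Δ²R: w = (8, 10, 5, 4, 2, 9, 1, 7, 3, 6, 11).

Rothe diagram D(w) (29 cells), 9 SE-corners (essential conditions):

[(2, 7, 0), (2, 9, 1), (3, 4, 0), (4, 3, 0), (6, 1, 0), (6, 3, 1), (6, 7, 3), (8, 3, 2), (8, 6, 4)]


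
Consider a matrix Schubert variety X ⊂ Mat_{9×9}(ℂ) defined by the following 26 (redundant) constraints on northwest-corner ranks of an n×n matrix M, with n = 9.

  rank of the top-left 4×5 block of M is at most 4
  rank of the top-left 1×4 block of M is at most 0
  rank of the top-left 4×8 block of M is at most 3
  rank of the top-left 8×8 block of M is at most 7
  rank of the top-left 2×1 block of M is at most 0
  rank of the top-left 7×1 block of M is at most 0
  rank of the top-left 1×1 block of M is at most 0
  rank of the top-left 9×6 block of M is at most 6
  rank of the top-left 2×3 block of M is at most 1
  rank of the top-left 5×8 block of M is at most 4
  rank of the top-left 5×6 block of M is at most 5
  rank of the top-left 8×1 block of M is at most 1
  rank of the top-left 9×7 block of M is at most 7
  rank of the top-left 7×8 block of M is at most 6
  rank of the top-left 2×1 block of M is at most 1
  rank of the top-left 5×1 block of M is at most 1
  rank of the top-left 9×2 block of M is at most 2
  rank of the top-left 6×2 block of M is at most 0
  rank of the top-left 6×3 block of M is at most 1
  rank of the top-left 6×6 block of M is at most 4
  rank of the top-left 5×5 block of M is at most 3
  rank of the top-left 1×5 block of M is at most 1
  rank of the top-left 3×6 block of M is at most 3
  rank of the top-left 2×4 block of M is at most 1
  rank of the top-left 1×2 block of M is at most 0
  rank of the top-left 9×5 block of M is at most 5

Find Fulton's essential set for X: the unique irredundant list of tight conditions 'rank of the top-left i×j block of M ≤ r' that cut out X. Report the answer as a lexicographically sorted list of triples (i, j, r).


Reconstructing r_w from the 26 given conditions:

  row 1: 0 | 0 | 0 | 0 | 1 | 1 | 1 | 1 | 1
  row 2: 0 | 0 | 1 | 1 | 2 | 2 | 2 | 2 | 2
  row 3: 0 | 0 | 1 | 2 | 3 | 3 | 3 | 3 | 3
  row 4: 0 | 0 | 1 | 2 | 3 | 3 | 3 | 3 | 4
  row 5: 0 | 0 | 1 | 2 | 3 | 4 | 4 | 4 | 5
  row 6: 0 | 0 | 1 | 2 | 3 | 4 | 5 | 5 | 6
  row 7: 0 | 1 | 2 | 3 | 4 | 5 | 6 | 6 | 7
  row 8: 1 | 2 | 3 | 4 | 5 | 6 | 7 | 7 | 8
  row 9: 1 | 2 | 3 | 4 | 5 | 6 | 7 | 8 | 9

reading off 1-entries of Δ²R: w = (5, 3, 4, 9, 6, 7, 2, 1, 8).

Rothe diagram D(w) (18 cells), 4 SE-corners (essential conditions):

[(1, 4, 0), (4, 8, 3), (6, 2, 0), (7, 1, 0)]


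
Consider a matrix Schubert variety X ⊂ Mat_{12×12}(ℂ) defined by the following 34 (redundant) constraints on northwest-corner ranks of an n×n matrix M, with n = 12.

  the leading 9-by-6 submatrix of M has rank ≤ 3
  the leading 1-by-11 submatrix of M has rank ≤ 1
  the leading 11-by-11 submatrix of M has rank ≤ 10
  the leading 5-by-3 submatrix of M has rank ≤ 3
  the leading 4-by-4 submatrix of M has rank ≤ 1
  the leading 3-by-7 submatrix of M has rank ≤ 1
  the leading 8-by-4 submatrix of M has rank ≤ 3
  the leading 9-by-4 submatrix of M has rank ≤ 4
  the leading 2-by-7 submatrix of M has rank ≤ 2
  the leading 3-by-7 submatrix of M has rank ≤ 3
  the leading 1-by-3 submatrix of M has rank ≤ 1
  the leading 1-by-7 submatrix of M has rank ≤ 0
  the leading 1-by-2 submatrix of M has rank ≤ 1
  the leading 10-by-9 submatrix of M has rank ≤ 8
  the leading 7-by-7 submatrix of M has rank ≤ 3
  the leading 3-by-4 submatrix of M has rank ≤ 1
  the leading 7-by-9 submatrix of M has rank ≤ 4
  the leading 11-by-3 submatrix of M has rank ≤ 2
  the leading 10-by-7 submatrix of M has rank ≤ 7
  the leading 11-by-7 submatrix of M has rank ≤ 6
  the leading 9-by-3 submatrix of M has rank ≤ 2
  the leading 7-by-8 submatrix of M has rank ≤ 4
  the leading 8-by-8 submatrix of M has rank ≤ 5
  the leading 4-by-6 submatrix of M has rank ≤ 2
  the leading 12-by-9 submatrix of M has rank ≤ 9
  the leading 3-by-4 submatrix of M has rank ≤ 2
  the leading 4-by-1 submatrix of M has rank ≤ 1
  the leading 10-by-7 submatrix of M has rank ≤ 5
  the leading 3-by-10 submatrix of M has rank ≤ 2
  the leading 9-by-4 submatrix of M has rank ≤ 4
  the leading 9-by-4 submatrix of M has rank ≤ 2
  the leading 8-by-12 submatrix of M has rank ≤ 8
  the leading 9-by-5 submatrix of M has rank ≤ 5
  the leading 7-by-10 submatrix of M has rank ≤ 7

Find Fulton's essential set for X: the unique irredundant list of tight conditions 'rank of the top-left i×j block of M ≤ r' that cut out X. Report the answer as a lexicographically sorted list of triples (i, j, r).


Reconstructing r_w from the 34 given conditions:

  0  0  0  0  0  0  0  1  1  1  1  1
  1  1  1  1  1  1  1  2  2  2  2  2
  1  1  1  1  1  1  1  2  2  2  3  3
  1  1  1  1  2  2  2  3  3  3  4  4
  1  2  2  2  3  3  3  4  4  4  5  5
  1  2  2  2  3  3  3  4  4  5  6  6
  1  2  2  2  3  3  3  4  4  5  6  7
  1  2  2  2  3  3  4  5  5  6  7  8
  1  2  2  2  3  3  4  5  6  7  8  9
  1  2  2  3  4  4  5  6  7  8  9  10
  1  2  2  3  4  5  6  7  8  9  10  11
  1  2  3  4  5  6  7  8  9  10  11  12

giving w = (8, 1, 11, 5, 2, 10, 12, 7, 9, 4, 6, 3) via Δ²R.

D(w) has 36 cells with 9 SE-corners; essential set:

[(1, 7, 0), (3, 7, 1), (3, 10, 2), (4, 4, 1), (7, 7, 3), (7, 9, 4), (9, 4, 2), (9, 6, 3), (11, 3, 2)]


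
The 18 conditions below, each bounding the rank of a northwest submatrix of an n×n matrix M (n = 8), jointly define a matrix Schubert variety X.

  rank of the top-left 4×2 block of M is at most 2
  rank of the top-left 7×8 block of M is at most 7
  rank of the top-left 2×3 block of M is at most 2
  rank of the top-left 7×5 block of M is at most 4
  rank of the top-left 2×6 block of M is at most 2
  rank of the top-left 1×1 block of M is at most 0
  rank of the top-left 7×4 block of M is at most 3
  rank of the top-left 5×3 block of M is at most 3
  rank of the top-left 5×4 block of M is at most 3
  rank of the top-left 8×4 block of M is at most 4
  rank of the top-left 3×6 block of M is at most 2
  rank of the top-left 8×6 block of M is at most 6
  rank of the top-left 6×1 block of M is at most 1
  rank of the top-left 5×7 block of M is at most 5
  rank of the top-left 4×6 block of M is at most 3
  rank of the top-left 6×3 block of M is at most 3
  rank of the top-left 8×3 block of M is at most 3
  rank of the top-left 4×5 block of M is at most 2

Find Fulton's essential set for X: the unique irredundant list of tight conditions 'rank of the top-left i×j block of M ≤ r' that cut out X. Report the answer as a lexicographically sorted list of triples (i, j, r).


Computing R[i][j] = min implied NW-rank bound (n=8, 18 conditions):

  row 1: 0 | 1 | 1 | 1 | 1 | 1 | 1 | 1
  row 2: 1 | 2 | 2 | 2 | 2 | 2 | 2 | 2
  row 3: 1 | 2 | 2 | 2 | 2 | 2 | 3 | 3
  row 4: 1 | 2 | 2 | 2 | 2 | 3 | 4 | 4
  row 5: 1 | 2 | 3 | 3 | 3 | 4 | 5 | 5
  row 6: 1 | 2 | 3 | 3 | 4 | 5 | 6 | 6
  row 7: 1 | 2 | 3 | 3 | 4 | 5 | 6 | 7
  row 8: 1 | 2 | 3 | 4 | 5 | 6 | 7 | 8

the unique w with this rank table is (2, 1, 7, 6, 3, 5, 8, 4).

Fulton essential set (4 of the 10 Rothe cells):

[(1, 1, 0), (3, 6, 2), (4, 5, 2), (7, 4, 3)]


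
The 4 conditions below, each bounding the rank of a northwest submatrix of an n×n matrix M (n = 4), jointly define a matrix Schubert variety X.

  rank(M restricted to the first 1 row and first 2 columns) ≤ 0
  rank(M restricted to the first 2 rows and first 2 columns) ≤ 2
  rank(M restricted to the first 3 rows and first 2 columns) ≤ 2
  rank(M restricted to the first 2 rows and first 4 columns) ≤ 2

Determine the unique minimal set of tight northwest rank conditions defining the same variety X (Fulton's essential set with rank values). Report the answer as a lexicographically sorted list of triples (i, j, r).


Reconstructing r_w from the 4 given conditions:

  R[1]: 0, 0, 1, 1
  R[2]: 1, 1, 2, 2
  R[3]: 1, 2, 3, 3
  R[4]: 1, 2, 3, 4

second differences of R give the permutation w = (3, 1, 2, 4).

Fulton essential set (1 of the 2 Rothe cells):

[(1, 2, 0)]


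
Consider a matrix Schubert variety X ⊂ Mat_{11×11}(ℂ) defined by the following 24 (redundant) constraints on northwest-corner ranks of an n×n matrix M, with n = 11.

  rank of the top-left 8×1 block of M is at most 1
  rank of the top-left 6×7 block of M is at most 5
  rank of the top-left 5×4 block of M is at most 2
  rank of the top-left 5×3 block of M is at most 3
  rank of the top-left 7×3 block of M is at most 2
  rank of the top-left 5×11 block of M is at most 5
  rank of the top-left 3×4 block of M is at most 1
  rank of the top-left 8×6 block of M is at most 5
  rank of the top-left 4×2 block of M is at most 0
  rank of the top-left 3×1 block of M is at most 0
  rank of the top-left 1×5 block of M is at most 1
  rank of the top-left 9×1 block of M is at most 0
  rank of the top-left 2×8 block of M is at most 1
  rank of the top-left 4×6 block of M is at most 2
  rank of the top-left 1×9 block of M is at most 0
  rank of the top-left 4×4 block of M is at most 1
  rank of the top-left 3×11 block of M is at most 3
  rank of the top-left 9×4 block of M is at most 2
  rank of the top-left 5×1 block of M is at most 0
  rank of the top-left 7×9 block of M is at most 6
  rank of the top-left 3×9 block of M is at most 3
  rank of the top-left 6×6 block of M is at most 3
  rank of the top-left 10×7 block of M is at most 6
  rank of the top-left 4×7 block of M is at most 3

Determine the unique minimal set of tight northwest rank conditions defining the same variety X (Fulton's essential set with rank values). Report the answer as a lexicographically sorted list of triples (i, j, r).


Reconstructing r_w from the 24 given conditions:

  0, 0, 0, 0, 0, 0, 0, 0, 0, 1, 1
  0, 0, 1, 1, 1, 1, 1, 1, 1, 2, 2
  0, 0, 1, 1, 2, 2, 2, 2, 2, 3, 3
  0, 0, 1, 1, 2, 2, 3, 3, 3, 4, 4
  0, 1, 2, 2, 3, 3, 4, 4, 4, 5, 5
  0, 1, 2, 2, 3, 3, 4, 5, 5, 6, 6
  0, 1, 2, 2, 3, 4, 5, 6, 6, 7, 7
  0, 1, 2, 2, 3, 4, 5, 6, 7, 8, 8
  0, 1, 2, 2, 3, 4, 5, 6, 7, 8, 9
  1, 2, 3, 3, 4, 5, 6, 7, 8, 9, 10
  1, 2, 3, 4, 5, 6, 7, 8, 9, 10, 11

second differences of R give the permutation w = (10, 3, 5, 7, 2, 8, 6, 9, 11, 1, 4).

Rothe diagram D(w) (28 cells), 7 SE-corners (essential conditions):

[(1, 9, 0), (4, 2, 0), (4, 4, 1), (4, 6, 2), (6, 6, 3), (9, 1, 0), (9, 4, 2)]


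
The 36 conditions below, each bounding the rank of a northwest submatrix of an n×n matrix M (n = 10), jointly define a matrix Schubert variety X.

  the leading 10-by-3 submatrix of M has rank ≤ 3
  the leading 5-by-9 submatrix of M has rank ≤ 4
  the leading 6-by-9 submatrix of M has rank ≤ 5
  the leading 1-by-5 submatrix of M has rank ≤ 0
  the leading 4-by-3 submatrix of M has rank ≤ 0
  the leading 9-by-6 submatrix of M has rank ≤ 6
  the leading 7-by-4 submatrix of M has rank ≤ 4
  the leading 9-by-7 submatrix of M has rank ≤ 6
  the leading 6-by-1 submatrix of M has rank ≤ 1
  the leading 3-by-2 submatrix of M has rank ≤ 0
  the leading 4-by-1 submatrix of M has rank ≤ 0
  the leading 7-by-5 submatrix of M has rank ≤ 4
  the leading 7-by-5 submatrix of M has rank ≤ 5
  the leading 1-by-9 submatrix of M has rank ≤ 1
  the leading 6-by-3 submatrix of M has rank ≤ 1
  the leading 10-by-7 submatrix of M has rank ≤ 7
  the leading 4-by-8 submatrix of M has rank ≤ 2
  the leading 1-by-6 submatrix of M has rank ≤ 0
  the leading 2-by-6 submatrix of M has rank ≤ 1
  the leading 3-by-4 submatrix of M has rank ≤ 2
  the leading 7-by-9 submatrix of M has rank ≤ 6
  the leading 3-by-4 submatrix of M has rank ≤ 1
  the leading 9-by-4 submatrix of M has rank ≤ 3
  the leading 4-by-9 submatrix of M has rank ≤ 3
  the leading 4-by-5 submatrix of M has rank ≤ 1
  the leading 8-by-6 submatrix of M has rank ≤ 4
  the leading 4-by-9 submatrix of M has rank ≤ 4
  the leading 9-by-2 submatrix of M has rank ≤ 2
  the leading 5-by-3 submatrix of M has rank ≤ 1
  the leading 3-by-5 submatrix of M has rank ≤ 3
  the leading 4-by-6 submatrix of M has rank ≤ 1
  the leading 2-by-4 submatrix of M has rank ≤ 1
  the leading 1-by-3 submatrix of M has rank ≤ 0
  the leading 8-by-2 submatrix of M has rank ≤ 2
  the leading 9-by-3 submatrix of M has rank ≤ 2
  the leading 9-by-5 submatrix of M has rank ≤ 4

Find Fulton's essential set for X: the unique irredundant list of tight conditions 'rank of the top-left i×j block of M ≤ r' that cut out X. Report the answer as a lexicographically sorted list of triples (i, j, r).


Computing R[i][j] = min implied NW-rank bound (n=10, 36 conditions):

  R[1]: 0, 0, 0, 0, 0, 0, 1, 1, 1, 1
  R[2]: 0, 0, 0, 1, 1, 1, 2, 2, 2, 2
  R[3]: 0, 0, 0, 1, 1, 1, 2, 2, 3, 3
  R[4]: 0, 0, 0, 1, 1, 1, 2, 2, 3, 4
  R[5]: 1, 1, 1, 2, 2, 2, 3, 3, 4, 5
  R[6]: 1, 1, 1, 2, 3, 3, 4, 4, 5, 6
  R[7]: 1, 2, 2, 3, 4, 4, 5, 5, 6, 7
  R[8]: 1, 2, 2, 3, 4, 4, 5, 6, 7, 8
  R[9]: 1, 2, 2, 3, 4, 5, 6, 7, 8, 9
  R[10]: 1, 2, 3, 4, 5, 6, 7, 8, 9, 10

second differences of R give the permutation w = (7, 4, 9, 10, 1, 5, 2, 8, 6, 3).

ℓ(w)=26; the 7 essential cells (i,j,r):

[(1, 6, 0), (4, 3, 0), (4, 6, 1), (4, 8, 2), (6, 3, 1), (8, 6, 4), (9, 3, 2)]


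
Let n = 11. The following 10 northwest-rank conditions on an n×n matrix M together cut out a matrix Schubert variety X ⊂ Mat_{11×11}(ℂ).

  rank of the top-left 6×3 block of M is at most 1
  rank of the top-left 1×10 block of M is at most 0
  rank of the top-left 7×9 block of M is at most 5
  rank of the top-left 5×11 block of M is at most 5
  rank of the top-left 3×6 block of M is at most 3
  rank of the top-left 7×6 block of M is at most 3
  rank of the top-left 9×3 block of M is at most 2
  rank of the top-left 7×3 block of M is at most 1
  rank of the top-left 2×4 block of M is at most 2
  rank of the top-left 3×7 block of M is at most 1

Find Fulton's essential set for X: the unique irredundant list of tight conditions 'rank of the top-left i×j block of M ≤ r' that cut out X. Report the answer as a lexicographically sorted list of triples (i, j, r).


The tightest implied rank at each (i,j), from the 10 conditions:

  0 0 0 0 0 0 0 0 0 0 1
  1 1 1 1 1 1 1 1 1 1 2
  1 1 1 1 1 1 1 2 2 2 3
  1 1 1 2 2 2 2 3 3 3 4
  1 1 1 2 3 3 3 4 4 4 5
  1 1 1 2 3 3 4 5 5 5 6
  1 1 1 2 3 3 4 5 5 6 7
  1 2 2 3 4 4 5 6 6 7 8
  1 2 2 3 4 5 6 7 7 8 9
  1 2 3 4 5 6 7 8 8 9 10
  1 2 3 4 5 6 7 8 9 10 11

reading off 1-entries of Δ²R: w = (11, 1, 8, 4, 5, 7, 10, 2, 6, 3, 9).

Fulton essential set (6 of the 28 Rothe cells):

[(1, 10, 0), (3, 7, 1), (7, 3, 1), (7, 6, 3), (7, 9, 5), (9, 3, 2)]


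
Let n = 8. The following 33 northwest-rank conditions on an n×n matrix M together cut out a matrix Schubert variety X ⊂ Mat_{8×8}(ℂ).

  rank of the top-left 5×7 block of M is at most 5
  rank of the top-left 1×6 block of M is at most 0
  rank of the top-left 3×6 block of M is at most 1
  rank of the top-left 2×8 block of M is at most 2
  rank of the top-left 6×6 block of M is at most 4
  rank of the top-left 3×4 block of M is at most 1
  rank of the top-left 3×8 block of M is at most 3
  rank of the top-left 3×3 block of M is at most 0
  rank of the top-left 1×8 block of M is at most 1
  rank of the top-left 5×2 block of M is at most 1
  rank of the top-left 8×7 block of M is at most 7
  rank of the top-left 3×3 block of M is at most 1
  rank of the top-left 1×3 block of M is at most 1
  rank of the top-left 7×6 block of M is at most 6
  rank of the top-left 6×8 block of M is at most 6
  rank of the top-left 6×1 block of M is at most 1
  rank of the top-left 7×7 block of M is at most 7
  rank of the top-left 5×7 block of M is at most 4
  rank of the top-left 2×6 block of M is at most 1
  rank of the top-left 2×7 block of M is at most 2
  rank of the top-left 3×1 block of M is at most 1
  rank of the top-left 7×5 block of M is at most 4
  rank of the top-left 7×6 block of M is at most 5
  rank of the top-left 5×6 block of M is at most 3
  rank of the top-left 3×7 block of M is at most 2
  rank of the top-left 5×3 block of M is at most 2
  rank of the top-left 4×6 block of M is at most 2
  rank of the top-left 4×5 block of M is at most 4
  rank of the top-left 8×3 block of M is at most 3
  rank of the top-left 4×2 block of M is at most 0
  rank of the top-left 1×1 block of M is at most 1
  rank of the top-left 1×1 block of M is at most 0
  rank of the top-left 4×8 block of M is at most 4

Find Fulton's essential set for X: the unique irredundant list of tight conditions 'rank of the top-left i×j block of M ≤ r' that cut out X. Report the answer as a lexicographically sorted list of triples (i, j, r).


Recovering R(i,j) via the rank-extension bound from the 33 conditions:

  R[1]: 0 0 0 0 0 0 1 1
  R[2]: 0 0 0 1 1 1 2 2
  R[3]: 0 0 0 1 1 1 2 3
  R[4]: 0 0 1 2 2 2 3 4
  R[5]: 1 1 2 3 3 3 4 5
  R[6]: 1 2 3 4 4 4 5 6
  R[7]: 1 2 3 4 4 5 6 7
  R[8]: 1 2 3 4 5 6 7 8

so w = (7, 4, 8, 3, 1, 2, 6, 5).

ℓ(w)=17; the 5 essential cells (i,j,r):

[(1, 6, 0), (3, 3, 0), (3, 6, 1), (4, 2, 0), (7, 5, 4)]


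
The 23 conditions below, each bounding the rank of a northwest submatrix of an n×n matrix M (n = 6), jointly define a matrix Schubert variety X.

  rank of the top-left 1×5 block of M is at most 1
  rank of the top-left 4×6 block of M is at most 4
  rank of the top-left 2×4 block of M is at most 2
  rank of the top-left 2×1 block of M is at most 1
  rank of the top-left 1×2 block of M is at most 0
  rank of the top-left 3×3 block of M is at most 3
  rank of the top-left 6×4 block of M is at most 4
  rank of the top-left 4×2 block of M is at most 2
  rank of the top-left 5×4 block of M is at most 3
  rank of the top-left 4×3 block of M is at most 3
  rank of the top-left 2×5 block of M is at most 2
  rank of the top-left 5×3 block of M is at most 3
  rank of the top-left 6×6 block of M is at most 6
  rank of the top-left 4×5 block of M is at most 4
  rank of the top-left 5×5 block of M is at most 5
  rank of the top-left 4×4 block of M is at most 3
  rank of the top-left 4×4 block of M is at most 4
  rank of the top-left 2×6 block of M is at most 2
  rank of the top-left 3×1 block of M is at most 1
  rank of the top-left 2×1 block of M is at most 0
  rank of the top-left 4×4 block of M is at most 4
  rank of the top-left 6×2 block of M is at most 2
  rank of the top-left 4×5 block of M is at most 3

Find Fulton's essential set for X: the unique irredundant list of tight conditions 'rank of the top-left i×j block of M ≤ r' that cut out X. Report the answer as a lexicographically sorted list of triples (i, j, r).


Reconstructing r_w from the 23 given conditions:

  i=1: 0 0 1 1 1 1
  i=2: 0 1 2 2 2 2
  i=3: 1 2 3 3 3 3
  i=4: 1 2 3 3 3 4
  i=5: 1 2 3 3 4 5
  i=6: 1 2 3 4 5 6

the unique w with this rank table is (3, 2, 1, 6, 5, 4).

D(w) has 6 cells with 4 SE-corners; essential set:

[(1, 2, 0), (2, 1, 0), (4, 5, 3), (5, 4, 3)]


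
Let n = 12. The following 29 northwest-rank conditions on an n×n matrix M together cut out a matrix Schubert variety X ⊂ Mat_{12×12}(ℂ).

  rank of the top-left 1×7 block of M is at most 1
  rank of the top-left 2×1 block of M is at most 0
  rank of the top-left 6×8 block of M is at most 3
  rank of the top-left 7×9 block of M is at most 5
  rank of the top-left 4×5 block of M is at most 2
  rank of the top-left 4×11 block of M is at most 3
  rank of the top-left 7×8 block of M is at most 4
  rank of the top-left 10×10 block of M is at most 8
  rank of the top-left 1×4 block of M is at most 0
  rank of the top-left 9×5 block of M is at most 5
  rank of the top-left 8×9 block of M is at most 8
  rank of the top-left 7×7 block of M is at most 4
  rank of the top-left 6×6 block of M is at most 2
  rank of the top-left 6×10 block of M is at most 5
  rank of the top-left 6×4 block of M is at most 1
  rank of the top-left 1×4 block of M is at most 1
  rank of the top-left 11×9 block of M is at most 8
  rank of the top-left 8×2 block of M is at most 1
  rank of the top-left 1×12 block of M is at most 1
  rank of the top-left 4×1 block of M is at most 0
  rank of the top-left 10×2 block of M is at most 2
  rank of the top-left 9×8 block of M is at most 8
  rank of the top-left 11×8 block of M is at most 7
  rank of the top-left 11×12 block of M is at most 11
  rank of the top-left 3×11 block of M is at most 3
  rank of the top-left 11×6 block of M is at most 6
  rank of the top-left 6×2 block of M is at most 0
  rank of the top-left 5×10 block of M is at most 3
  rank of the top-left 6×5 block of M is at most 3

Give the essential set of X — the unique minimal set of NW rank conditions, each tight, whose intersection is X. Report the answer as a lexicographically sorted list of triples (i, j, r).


Rank table r_w(12×12) implied by the 29 constraints:

  R[1]: 0 | 0 | 0 | 0 | 1 | 1 | 1 | 1 | 1 | 1 | 1 | 1
  R[2]: 0 | 0 | 1 | 1 | 2 | 2 | 2 | 2 | 2 | 2 | 2 | 2
  R[3]: 0 | 0 | 1 | 1 | 2 | 2 | 3 | 3 | 3 | 3 | 3 | 3
  R[4]: 0 | 0 | 1 | 1 | 2 | 2 | 3 | 3 | 3 | 3 | 3 | 4
  R[5]: 0 | 0 | 1 | 1 | 2 | 2 | 3 | 3 | 3 | 3 | 4 | 5
  R[6]: 0 | 0 | 1 | 1 | 2 | 2 | 3 | 3 | 4 | 4 | 5 | 6
  R[7]: 1 | 1 | 2 | 2 | 3 | 3 | 4 | 4 | 5 | 5 | 6 | 7
  R[8]: 1 | 1 | 2 | 3 | 4 | 4 | 5 | 5 | 6 | 6 | 7 | 8
  R[9]: 1 | 2 | 3 | 4 | 5 | 5 | 6 | 6 | 7 | 7 | 8 | 9
  R[10]: 1 | 2 | 3 | 4 | 5 | 6 | 7 | 7 | 8 | 8 | 9 | 10
  R[11]: 1 | 2 | 3 | 4 | 5 | 6 | 7 | 7 | 8 | 9 | 10 | 11
  R[12]: 1 | 2 | 3 | 4 | 5 | 6 | 7 | 8 | 9 | 10 | 11 | 12

the unique w with this rank table is (5, 3, 7, 12, 11, 9, 1, 4, 2, 6, 10, 8).

ℓ(w)=32; the 9 essential cells (i,j,r):

[(1, 4, 0), (4, 11, 3), (5, 10, 3), (6, 2, 0), (6, 4, 1), (6, 6, 2), (6, 8, 3), (8, 2, 1), (11, 8, 7)]


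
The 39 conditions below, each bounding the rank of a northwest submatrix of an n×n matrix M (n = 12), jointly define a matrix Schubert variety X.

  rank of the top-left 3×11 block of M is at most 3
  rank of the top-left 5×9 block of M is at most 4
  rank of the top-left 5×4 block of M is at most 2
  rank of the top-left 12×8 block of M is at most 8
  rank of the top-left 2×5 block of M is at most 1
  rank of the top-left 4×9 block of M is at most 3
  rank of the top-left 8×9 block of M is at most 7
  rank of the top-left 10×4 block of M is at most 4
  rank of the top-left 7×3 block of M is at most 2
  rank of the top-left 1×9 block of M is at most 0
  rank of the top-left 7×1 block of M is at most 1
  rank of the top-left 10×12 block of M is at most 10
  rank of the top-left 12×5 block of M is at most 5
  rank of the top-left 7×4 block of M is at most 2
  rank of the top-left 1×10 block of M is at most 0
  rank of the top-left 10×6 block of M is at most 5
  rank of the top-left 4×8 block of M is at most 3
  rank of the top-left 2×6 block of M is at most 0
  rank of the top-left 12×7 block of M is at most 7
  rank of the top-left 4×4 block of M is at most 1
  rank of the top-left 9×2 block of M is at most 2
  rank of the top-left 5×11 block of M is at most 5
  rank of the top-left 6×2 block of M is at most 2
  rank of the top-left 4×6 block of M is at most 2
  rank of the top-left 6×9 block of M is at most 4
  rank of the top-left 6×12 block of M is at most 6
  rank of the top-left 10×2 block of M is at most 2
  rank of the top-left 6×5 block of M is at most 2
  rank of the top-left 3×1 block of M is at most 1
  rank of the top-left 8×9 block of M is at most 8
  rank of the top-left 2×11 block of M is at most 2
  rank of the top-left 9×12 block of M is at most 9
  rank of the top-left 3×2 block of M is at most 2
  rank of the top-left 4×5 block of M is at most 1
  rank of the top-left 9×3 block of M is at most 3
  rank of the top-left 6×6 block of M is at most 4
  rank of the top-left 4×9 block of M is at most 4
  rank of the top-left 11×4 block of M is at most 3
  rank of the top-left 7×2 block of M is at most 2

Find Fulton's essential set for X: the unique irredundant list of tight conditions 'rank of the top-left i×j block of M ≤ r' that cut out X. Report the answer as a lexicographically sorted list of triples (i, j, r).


Computing R[i][j] = min implied NW-rank bound (n=12, 39 conditions):

  R[1]: 0, 0, 0, 0, 0, 0, 0, 0, 0, 0, 1, 1
  R[2]: 0, 0, 0, 0, 0, 0, 1, 1, 1, 1, 2, 2
  R[3]: 1, 1, 1, 1, 1, 1, 2, 2, 2, 2, 3, 3
  R[4]: 1, 1, 1, 1, 1, 2, 3, 3, 3, 3, 4, 4
  R[5]: 1, 2, 2, 2, 2, 3, 4, 4, 4, 4, 5, 5
  R[6]: 1, 2, 2, 2, 2, 3, 4, 4, 4, 5, 6, 6
  R[7]: 1, 2, 2, 2, 3, 4, 5, 5, 5, 6, 7, 7
  R[8]: 1, 2, 3, 3, 4, 5, 6, 6, 6, 7, 8, 8
  R[9]: 1, 2, 3, 3, 4, 5, 6, 7, 7, 8, 9, 9
  R[10]: 1, 2, 3, 3, 4, 5, 6, 7, 8, 9, 10, 10
  R[11]: 1, 2, 3, 3, 4, 5, 6, 7, 8, 9, 10, 11
  R[12]: 1, 2, 3, 4, 5, 6, 7, 8, 9, 10, 11, 12

giving w = (11, 7, 1, 6, 2, 10, 5, 3, 8, 9, 12, 4) via Δ²R.

Rothe diagram D(w) (30 cells), 7 SE-corners (essential conditions):

[(1, 10, 0), (2, 6, 0), (4, 5, 1), (6, 5, 2), (6, 9, 4), (7, 4, 2), (11, 4, 3)]
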